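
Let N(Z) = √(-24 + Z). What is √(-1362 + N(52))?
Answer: √(-1362 + 2*√7) ≈ 36.833*I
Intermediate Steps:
√(-1362 + N(52)) = √(-1362 + √(-24 + 52)) = √(-1362 + √28) = √(-1362 + 2*√7)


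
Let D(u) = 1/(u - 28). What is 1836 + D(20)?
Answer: 14687/8 ≈ 1835.9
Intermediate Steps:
D(u) = 1/(-28 + u)
1836 + D(20) = 1836 + 1/(-28 + 20) = 1836 + 1/(-8) = 1836 - 1/8 = 14687/8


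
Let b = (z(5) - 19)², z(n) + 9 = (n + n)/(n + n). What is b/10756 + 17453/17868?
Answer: 12546890/12011763 ≈ 1.0445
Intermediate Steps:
z(n) = -8 (z(n) = -9 + (n + n)/(n + n) = -9 + (2*n)/((2*n)) = -9 + (2*n)*(1/(2*n)) = -9 + 1 = -8)
b = 729 (b = (-8 - 19)² = (-27)² = 729)
b/10756 + 17453/17868 = 729/10756 + 17453/17868 = 12546890/12011763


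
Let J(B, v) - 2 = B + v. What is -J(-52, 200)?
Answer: -150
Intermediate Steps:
J(B, v) = 2 + B + v (J(B, v) = 2 + (B + v) = 2 + B + v)
-J(-52, 200) = -(2 - 52 + 200) = -1*150 = -150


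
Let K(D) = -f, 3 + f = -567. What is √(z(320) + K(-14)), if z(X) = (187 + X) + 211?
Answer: 2*√322 ≈ 35.889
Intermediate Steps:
f = -570 (f = -3 - 567 = -570)
K(D) = 570 (K(D) = -1*(-570) = 570)
z(X) = 398 + X
√(z(320) + K(-14)) = √((398 + 320) + 570) = √(718 + 570) = √1288 = 2*√322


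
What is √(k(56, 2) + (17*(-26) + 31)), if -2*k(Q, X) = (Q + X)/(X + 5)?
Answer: I*√20342/7 ≈ 20.375*I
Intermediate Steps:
k(Q, X) = -(Q + X)/(2*(5 + X)) (k(Q, X) = -(Q + X)/(2*(X + 5)) = -(Q + X)/(2*(5 + X)))
√(k(56, 2) + (17*(-26) + 31)) = √((-1*56 - 1*2)/(2*(5 + 2)) + (17*(-26) + 31)) = √((½)*(-56 - 2)/7 + (-442 + 31)) = √((½)*(⅐)*(-58) - 411) = √(-29/7 - 411) = √(-2906/7) = I*√20342/7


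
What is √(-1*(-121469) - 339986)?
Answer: 13*I*√1293 ≈ 467.46*I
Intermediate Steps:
√(-1*(-121469) - 339986) = √(121469 - 339986) = √(-218517) = 13*I*√1293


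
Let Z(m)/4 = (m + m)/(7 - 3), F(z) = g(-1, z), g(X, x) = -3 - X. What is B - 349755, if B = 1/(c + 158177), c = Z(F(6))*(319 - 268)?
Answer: -55251846614/157973 ≈ -3.4976e+5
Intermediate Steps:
F(z) = -2 (F(z) = -3 - 1*(-1) = -3 + 1 = -2)
Z(m) = 2*m (Z(m) = 4*((m + m)/(7 - 3)) = 4*((2*m)/4) = 4*((2*m)*(1/4)) = 4*(m/2) = 2*m)
c = -204 (c = (2*(-2))*(319 - 268) = -4*51 = -204)
B = 1/157973 (B = 1/(-204 + 158177) = 1/157973 ≈ 6.3302e-6)
B - 349755 = 1/157973 - 349755 = -55251846614/157973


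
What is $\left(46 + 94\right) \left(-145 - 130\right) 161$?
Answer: $-6198500$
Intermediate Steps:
$\left(46 + 94\right) \left(-145 - 130\right) 161 = 140 \left(-275\right) 161 = \left(-38500\right) 161 = -6198500$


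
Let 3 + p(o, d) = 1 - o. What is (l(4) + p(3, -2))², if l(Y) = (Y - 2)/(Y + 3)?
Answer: 1089/49 ≈ 22.224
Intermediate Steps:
l(Y) = (-2 + Y)/(3 + Y)
p(o, d) = -2 - o (p(o, d) = -3 + (1 - o) = -2 - o)
(l(4) + p(3, -2))² = ((-2 + 4)/(3 + 4) + (-2 - 1*3))² = (2/7 + (-2 - 3))² = ((⅐)*2 - 5)² = (2/7 - 5)² = (-33/7)² = 1089/49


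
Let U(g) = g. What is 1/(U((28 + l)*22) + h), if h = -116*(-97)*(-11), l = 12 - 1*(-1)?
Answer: -1/122870 ≈ -8.1387e-6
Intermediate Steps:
l = 13 (l = 12 + 1 = 13)
h = -123772 (h = 11252*(-11) = -123772)
1/(U((28 + l)*22) + h) = 1/((28 + 13)*22 - 123772) = 1/(41*22 - 123772) = 1/(902 - 123772) = 1/(-122870) = -1/122870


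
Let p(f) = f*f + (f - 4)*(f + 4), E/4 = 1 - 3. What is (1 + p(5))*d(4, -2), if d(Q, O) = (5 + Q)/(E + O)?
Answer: -63/2 ≈ -31.500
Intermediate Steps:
E = -8 (E = 4*(1 - 3) = 4*(-2) = -8)
d(Q, O) = (5 + Q)/(-8 + O)
p(f) = f² + (-4 + f)*(4 + f)
(1 + p(5))*d(4, -2) = (1 + (-16 + 2*5²))*((5 + 4)/(-8 - 2)) = (1 + (-16 + 2*25))*(9/(-10)) = (1 + (-16 + 50))*(-⅒*9) = (1 + 34)*(-9/10) = 35*(-9/10) = -63/2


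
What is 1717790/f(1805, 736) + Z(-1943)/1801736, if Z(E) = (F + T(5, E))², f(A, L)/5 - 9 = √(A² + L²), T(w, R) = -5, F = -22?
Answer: -696029676579/855743521880 + 171779*√3799721/1899820 ≈ 175.44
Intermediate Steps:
f(A, L) = 45 + 5*√(A² + L²)
Z(E) = 729 (Z(E) = (-22 - 5)² = (-27)² = 729)
1717790/f(1805, 736) + Z(-1943)/1801736 = 1717790/(45 + 5*√(1805² + 736²)) + 729/1801736 = 1717790/(45 + 5*√(3258025 + 541696)) + 729*(1/1801736) = 1717790/(45 + 5*√3799721) + 729/1801736 = 729/1801736 + 1717790/(45 + 5*√3799721)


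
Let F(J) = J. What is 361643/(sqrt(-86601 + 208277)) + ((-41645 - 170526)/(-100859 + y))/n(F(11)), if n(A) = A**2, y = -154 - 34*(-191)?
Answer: 212171/11436799 + 361643*sqrt(30419)/60838 ≈ 1036.8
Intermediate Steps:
y = 6340 (y = -154 + 6494 = 6340)
361643/(sqrt(-86601 + 208277)) + ((-41645 - 170526)/(-100859 + y))/n(F(11)) = 361643/(sqrt(-86601 + 208277)) + ((-41645 - 170526)/(-100859 + 6340))/(11**2) = 361643/(sqrt(121676)) - 212171/(-94519)/121 = 361643/((2*sqrt(30419))) - 212171*(-1/94519)*(1/121) = 361643*(sqrt(30419)/60838) + (212171/94519)*(1/121) = 361643*sqrt(30419)/60838 + 212171/11436799 = 212171/11436799 + 361643*sqrt(30419)/60838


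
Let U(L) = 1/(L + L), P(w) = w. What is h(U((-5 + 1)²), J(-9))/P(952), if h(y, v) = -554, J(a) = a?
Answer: -277/476 ≈ -0.58193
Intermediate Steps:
U(L) = 1/(2*L)
h(U((-5 + 1)²), J(-9))/P(952) = -554/952 = -554*1/952 = -277/476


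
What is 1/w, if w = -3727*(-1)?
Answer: 1/3727 ≈ 0.00026831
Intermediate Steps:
w = 3727
1/w = 1/3727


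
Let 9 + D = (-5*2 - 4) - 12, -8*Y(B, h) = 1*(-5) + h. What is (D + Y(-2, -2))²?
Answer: 74529/64 ≈ 1164.5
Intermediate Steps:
Y(B, h) = 5/8 - h/8 (Y(B, h) = -(1*(-5) + h)/8 = -(-5 + h)/8 = 5/8 - h/8)
D = -35 (D = -9 + ((-5*2 - 4) - 12) = -9 + ((-10 - 4) - 12) = -9 + (-14 - 12) = -9 - 26 = -35)
(D + Y(-2, -2))² = (-35 + (5/8 - ⅛*(-2)))² = (-35 + (5/8 + ¼))² = (-35 + 7/8)² = (-273/8)² = 74529/64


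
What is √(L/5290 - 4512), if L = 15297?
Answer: I*√238531830/230 ≈ 67.15*I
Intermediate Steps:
√(L/5290 - 4512) = √(15297/5290 - 4512) = √(-23853183/5290) = I*√238531830/230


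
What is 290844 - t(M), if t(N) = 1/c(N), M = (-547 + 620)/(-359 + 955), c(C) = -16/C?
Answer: 2773488457/9536 ≈ 2.9084e+5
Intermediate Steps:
M = 73/596 ≈ 0.12248
t(N) = -N/16 (t(N) = 1/(-16/N) = -N/16)
290844 - t(M) = 290844 - (-1)*73/(16*596) = 290844 - 1*(-73/9536) = 290844 + 73/9536 = 2773488457/9536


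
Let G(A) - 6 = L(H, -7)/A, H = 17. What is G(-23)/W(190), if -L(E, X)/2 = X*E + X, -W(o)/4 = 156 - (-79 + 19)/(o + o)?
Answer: 361/45494 ≈ 0.0079351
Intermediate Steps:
W(o) = -624 - 120/o (W(o) = -4*(156 - (-79 + 19)/(o + o)) = -4*(156 - (-60)/(2*o)) = -4*(156 - (-60)*1/(2*o)) = -4*(156 - (-30)/o) = -4*(156 + 30/o) = -624 - 120/o)
L(E, X) = -2*X - 2*E*X (L(E, X) = -2*(X*E + X) = -2*(E*X + X) = -2*(X + E*X) = -2*X - 2*E*X)
G(A) = 6 + 252/A (G(A) = 6 + (-2*(-7)*(1 + 17))/A = 6 + (-2*(-7)*18)/A = 6 + 252/A)
G(-23)/W(190) = (6 + 252/(-23))/(-624 - 120/190) = (6 + 252*(-1/23))/(-624 - 120*1/190) = (6 - 252/23)/(-624 - 12/19) = -114/(23*(-11868/19)) = -114/23*(-19/11868) = 361/45494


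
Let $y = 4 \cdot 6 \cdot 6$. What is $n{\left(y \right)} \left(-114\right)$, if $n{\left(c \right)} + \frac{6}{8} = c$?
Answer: $- \frac{32661}{2} \approx -16331.0$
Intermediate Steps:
$y = 144$ ($y = 24 \cdot 6 = 144$)
$n{\left(c \right)} = - \frac{3}{4} + c$
$n{\left(y \right)} \left(-114\right) = \left(- \frac{3}{4} + 144\right) \left(-114\right) = \frac{573}{4} \left(-114\right) = - \frac{32661}{2}$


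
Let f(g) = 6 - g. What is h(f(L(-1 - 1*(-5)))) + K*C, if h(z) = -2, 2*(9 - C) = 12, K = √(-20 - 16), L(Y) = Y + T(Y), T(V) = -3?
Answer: -2 + 18*I ≈ -2.0 + 18.0*I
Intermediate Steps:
L(Y) = -3 + Y (L(Y) = Y - 3 = -3 + Y)
K = 6*I (K = √(-36) = 6*I ≈ 6.0*I)
C = 3 (C = 9 - ½*12 = 9 - 6 = 3)
h(f(L(-1 - 1*(-5)))) + K*C = -2 + (6*I)*3 = -2 + 18*I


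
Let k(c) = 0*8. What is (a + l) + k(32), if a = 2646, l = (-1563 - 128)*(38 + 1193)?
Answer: -2078975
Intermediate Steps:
k(c) = 0
l = -2081621 (l = -1691*1231 = -2081621)
(a + l) + k(32) = (2646 - 2081621) + 0 = -2078975 + 0 = -2078975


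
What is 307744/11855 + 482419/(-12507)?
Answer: -1870123037/148270485 ≈ -12.613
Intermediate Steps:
307744/11855 + 482419/(-12507) = 307744*(1/11855) + 482419*(-1/12507) = 307744/11855 - 482419/12507 = -1870123037/148270485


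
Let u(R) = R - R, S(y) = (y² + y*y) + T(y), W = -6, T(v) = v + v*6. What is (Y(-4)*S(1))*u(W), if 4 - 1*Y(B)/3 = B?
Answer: 0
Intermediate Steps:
T(v) = 7*v (T(v) = v + 6*v = 7*v)
Y(B) = 12 - 3*B
S(y) = 2*y² + 7*y (S(y) = (y² + y*y) + 7*y = (y² + y²) + 7*y = 2*y² + 7*y)
u(R) = 0
(Y(-4)*S(1))*u(W) = ((12 - 3*(-4))*(1*(7 + 2*1)))*0 = ((12 + 12)*(1*(7 + 2)))*0 = (24*(1*9))*0 = (24*9)*0 = 216*0 = 0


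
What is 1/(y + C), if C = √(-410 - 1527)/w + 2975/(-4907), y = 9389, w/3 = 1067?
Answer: 47271423291635664/443802733721355975833 - 1572974601*I*√1937/443802733721355975833 ≈ 0.00010651 - 1.5599e-10*I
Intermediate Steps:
w = 3201 (w = 3*1067 = 3201)
C = -425/701 + I*√1937/3201 (C = √(-410 - 1527)/3201 + 2975/(-4907) = √(-1937)*(1/3201) + 2975*(-1/4907) = (I*√1937)*(1/3201) - 425/701 = I*√1937/3201 - 425/701 = -425/701 + I*√1937/3201 ≈ -0.60628 + 0.013749*I)
1/(y + C) = 1/(9389 + (-425/701 + I*√1937/3201)) = 1/(6581264/701 + I*√1937/3201)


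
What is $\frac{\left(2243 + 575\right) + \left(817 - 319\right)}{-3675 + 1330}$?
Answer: $- \frac{3316}{2345} \approx -1.4141$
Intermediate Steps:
$\frac{\left(2243 + 575\right) + \left(817 - 319\right)}{-3675 + 1330} = \frac{2818 + 498}{-2345} = 3316 \left(- \frac{1}{2345}\right) = - \frac{3316}{2345}$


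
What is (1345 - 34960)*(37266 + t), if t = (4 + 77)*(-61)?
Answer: -1086604875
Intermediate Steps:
t = -4941 (t = 81*(-61) = -4941)
(1345 - 34960)*(37266 + t) = (1345 - 34960)*(37266 - 4941) = -33615*32325 = -1086604875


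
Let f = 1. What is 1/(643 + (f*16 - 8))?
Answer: 1/651 ≈ 0.0015361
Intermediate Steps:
1/(643 + (f*16 - 8)) = 1/(643 + (1*16 - 8)) = 1/(643 + (16 - 8)) = 1/(643 + 8) = 1/651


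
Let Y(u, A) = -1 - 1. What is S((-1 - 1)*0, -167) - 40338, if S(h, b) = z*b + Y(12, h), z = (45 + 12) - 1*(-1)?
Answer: -50026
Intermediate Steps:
z = 58 (z = 57 + 1 = 58)
Y(u, A) = -2
S(h, b) = -2 + 58*b (S(h, b) = 58*b - 2 = -2 + 58*b)
S((-1 - 1)*0, -167) - 40338 = (-2 + 58*(-167)) - 40338 = (-2 - 9686) - 40338 = -9688 - 40338 = -50026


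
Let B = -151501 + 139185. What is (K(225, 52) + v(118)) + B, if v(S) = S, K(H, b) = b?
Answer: -12146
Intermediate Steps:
B = -12316
(K(225, 52) + v(118)) + B = (52 + 118) - 12316 = 170 - 12316 = -12146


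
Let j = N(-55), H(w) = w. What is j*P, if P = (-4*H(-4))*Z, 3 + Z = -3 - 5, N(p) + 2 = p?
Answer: 10032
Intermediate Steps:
N(p) = -2 + p
Z = -11 (Z = -3 + (-3 - 5) = -3 - 8 = -11)
j = -57 (j = -2 - 55 = -57)
P = -176 (P = -4*(-4)*(-11) = 16*(-11) = -176)
j*P = -57*(-176) = 10032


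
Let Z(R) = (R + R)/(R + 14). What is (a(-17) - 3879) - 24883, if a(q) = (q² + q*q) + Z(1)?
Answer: -422758/15 ≈ -28184.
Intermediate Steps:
Z(R) = 2*R/(14 + R) (Z(R) = (2*R)/(14 + R) = 2*R/(14 + R))
a(q) = 2/15 + 2*q² (a(q) = (q² + q*q) + 2*1/(14 + 1) = (q² + q²) + 2*1/15 = 2*q² + 2*1*(1/15) = 2*q² + 2/15 = 2/15 + 2*q²)
(a(-17) - 3879) - 24883 = ((2/15 + 2*(-17)²) - 3879) - 24883 = ((2/15 + 2*289) - 3879) - 24883 = ((2/15 + 578) - 3879) - 24883 = (8672/15 - 3879) - 24883 = -49513/15 - 24883 = -422758/15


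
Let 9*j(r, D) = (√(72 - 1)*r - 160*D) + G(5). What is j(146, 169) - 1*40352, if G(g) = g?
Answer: -390203/9 + 146*√71/9 ≈ -43219.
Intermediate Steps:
j(r, D) = 5/9 - 160*D/9 + r*√71/9 (j(r, D) = ((√(72 - 1)*r - 160*D) + 5)/9 = ((√71*r - 160*D) + 5)/9 = ((r*√71 - 160*D) + 5)/9 = ((-160*D + r*√71) + 5)/9 = (5 - 160*D + r*√71)/9 = 5/9 - 160*D/9 + r*√71/9)
j(146, 169) - 1*40352 = (5/9 - 160/9*169 + (⅑)*146*√71) - 1*40352 = (5/9 - 27040/9 + 146*√71/9) - 40352 = (-27035/9 + 146*√71/9) - 40352 = -390203/9 + 146*√71/9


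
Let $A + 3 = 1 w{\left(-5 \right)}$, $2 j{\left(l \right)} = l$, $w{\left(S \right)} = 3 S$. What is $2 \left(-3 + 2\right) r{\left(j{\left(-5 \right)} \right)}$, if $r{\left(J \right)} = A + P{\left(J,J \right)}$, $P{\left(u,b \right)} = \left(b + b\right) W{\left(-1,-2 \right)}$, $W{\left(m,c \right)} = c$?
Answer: $16$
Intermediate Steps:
$j{\left(l \right)} = \frac{l}{2}$
$A = -18$ ($A = -3 + 1 \cdot 3 \left(-5\right) = -3 + 1 \left(-15\right) = -3 - 15 = -18$)
$P{\left(u,b \right)} = - 4 b$ ($P{\left(u,b \right)} = \left(b + b\right) \left(-2\right) = 2 b \left(-2\right) = - 4 b$)
$r{\left(J \right)} = -18 - 4 J$
$2 \left(-3 + 2\right) r{\left(j{\left(-5 \right)} \right)} = 2 \left(-3 + 2\right) \left(-18 - 4 \cdot \frac{1}{2} \left(-5\right)\right) = 2 \left(-1\right) \left(-18 - -10\right) = - 2 \left(-18 + 10\right) = \left(-2\right) \left(-8\right) = 16$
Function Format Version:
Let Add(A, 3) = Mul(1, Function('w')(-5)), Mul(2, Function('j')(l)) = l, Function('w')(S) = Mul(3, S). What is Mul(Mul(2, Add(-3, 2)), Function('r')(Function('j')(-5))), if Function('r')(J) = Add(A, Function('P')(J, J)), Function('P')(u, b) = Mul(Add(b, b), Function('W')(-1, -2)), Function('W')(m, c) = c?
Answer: 16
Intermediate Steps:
Function('j')(l) = Mul(Rational(1, 2), l)
A = -18 (A = Add(-3, Mul(1, Mul(3, -5))) = Add(-3, Mul(1, -15)) = Add(-3, -15) = -18)
Function('P')(u, b) = Mul(-4, b) (Function('P')(u, b) = Mul(Add(b, b), -2) = Mul(Mul(2, b), -2) = Mul(-4, b))
Function('r')(J) = Add(-18, Mul(-4, J))
Mul(Mul(2, Add(-3, 2)), Function('r')(Function('j')(-5))) = Mul(Mul(2, Add(-3, 2)), Add(-18, Mul(-4, Mul(Rational(1, 2), -5)))) = Mul(Mul(2, -1), Add(-18, Mul(-4, Rational(-5, 2)))) = Mul(-2, Add(-18, 10)) = Mul(-2, -8) = 16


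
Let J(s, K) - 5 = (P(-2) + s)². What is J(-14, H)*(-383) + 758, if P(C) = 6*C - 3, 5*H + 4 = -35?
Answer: -323260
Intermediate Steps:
H = -39/5 (H = -⅘ + (⅕)*(-35) = -⅘ - 7 = -39/5 ≈ -7.8000)
P(C) = -3 + 6*C
J(s, K) = 5 + (-15 + s)² (J(s, K) = 5 + ((-3 + 6*(-2)) + s)² = 5 + ((-3 - 12) + s)² = 5 + (-15 + s)²)
J(-14, H)*(-383) + 758 = (5 + (-15 - 14)²)*(-383) + 758 = (5 + (-29)²)*(-383) + 758 = (5 + 841)*(-383) + 758 = 846*(-383) + 758 = -324018 + 758 = -323260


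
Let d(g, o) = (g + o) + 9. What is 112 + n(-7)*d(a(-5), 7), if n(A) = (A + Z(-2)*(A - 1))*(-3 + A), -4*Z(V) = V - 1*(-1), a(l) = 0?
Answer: 1552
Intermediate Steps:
d(g, o) = 9 + g + o
Z(V) = -1/4 - V/4 (Z(V) = -(V - 1*(-1))/4 = -(V + 1)/4 = -(1 + V)/4 = -1/4 - V/4)
n(A) = (-3 + A)*(-1/4 + 5*A/4) (n(A) = (A + (-1/4 - 1/4*(-2))*(A - 1))*(-3 + A) = (A + (-1/4 + 1/2)*(-1 + A))*(-3 + A) = (A + (-1 + A)/4)*(-3 + A) = (A + (-1/4 + A/4))*(-3 + A) = (-1/4 + 5*A/4)*(-3 + A) = (-3 + A)*(-1/4 + 5*A/4))
112 + n(-7)*d(a(-5), 7) = 112 + (3/4 - 4*(-7) + (5/4)*(-7)**2)*(9 + 0 + 7) = 112 + (3/4 + 28 + (5/4)*49)*16 = 112 + (3/4 + 28 + 245/4)*16 = 112 + 90*16 = 112 + 1440 = 1552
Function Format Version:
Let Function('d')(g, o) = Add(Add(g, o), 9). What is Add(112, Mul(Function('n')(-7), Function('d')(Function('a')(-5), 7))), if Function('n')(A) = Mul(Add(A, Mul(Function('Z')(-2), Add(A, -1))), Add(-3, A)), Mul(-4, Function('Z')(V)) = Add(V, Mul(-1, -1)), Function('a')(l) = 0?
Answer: 1552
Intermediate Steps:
Function('d')(g, o) = Add(9, g, o)
Function('Z')(V) = Add(Rational(-1, 4), Mul(Rational(-1, 4), V)) (Function('Z')(V) = Mul(Rational(-1, 4), Add(V, Mul(-1, -1))) = Mul(Rational(-1, 4), Add(V, 1)) = Mul(Rational(-1, 4), Add(1, V)) = Add(Rational(-1, 4), Mul(Rational(-1, 4), V)))
Function('n')(A) = Mul(Add(-3, A), Add(Rational(-1, 4), Mul(Rational(5, 4), A))) (Function('n')(A) = Mul(Add(A, Mul(Add(Rational(-1, 4), Mul(Rational(-1, 4), -2)), Add(A, -1))), Add(-3, A)) = Mul(Add(A, Mul(Add(Rational(-1, 4), Rational(1, 2)), Add(-1, A))), Add(-3, A)) = Mul(Add(A, Mul(Rational(1, 4), Add(-1, A))), Add(-3, A)) = Mul(Add(A, Add(Rational(-1, 4), Mul(Rational(1, 4), A))), Add(-3, A)) = Mul(Add(Rational(-1, 4), Mul(Rational(5, 4), A)), Add(-3, A)) = Mul(Add(-3, A), Add(Rational(-1, 4), Mul(Rational(5, 4), A))))
Add(112, Mul(Function('n')(-7), Function('d')(Function('a')(-5), 7))) = Add(112, Mul(Add(Rational(3, 4), Mul(-4, -7), Mul(Rational(5, 4), Pow(-7, 2))), Add(9, 0, 7))) = Add(112, Mul(Add(Rational(3, 4), 28, Mul(Rational(5, 4), 49)), 16)) = Add(112, Mul(Add(Rational(3, 4), 28, Rational(245, 4)), 16)) = Add(112, Mul(90, 16)) = Add(112, 1440) = 1552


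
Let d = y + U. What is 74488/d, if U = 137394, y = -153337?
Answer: -74488/15943 ≈ -4.6721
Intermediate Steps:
d = -15943 (d = -153337 + 137394 = -15943)
74488/d = 74488/(-15943) = 74488*(-1/15943) = -74488/15943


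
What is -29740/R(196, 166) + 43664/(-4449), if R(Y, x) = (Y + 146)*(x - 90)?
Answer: -105602329/9636534 ≈ -10.959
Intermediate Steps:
R(Y, x) = (-90 + x)*(146 + Y) (R(Y, x) = (146 + Y)*(-90 + x) = (-90 + x)*(146 + Y))
-29740/R(196, 166) + 43664/(-4449) = -29740/(-13140 - 90*196 + 146*166 + 196*166) + 43664/(-4449) = -29740/(-13140 - 17640 + 24236 + 32536) + 43664*(-1/4449) = -29740/25992 - 43664/4449 = -29740*1/25992 - 43664/4449 = -7435/6498 - 43664/4449 = -105602329/9636534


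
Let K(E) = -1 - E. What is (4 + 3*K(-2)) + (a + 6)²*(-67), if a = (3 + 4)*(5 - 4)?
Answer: -11316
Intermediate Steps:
a = 7 (a = 7*1 = 7)
(4 + 3*K(-2)) + (a + 6)²*(-67) = (4 + 3*(-1 - 1*(-2))) + (7 + 6)²*(-67) = (4 + 3*(-1 + 2)) + 13²*(-67) = (4 + 3*1) + 169*(-67) = (4 + 3) - 11323 = 7 - 11323 = -11316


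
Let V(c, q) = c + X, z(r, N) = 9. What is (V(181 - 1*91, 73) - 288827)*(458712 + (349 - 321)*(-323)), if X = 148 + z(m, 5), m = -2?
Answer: -129765191440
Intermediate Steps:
X = 157 (X = 148 + 9 = 157)
V(c, q) = 157 + c (V(c, q) = c + 157 = 157 + c)
(V(181 - 1*91, 73) - 288827)*(458712 + (349 - 321)*(-323)) = ((157 + (181 - 1*91)) - 288827)*(458712 + (349 - 321)*(-323)) = ((157 + (181 - 91)) - 288827)*(458712 + 28*(-323)) = ((157 + 90) - 288827)*(458712 - 9044) = (247 - 288827)*449668 = -288580*449668 = -129765191440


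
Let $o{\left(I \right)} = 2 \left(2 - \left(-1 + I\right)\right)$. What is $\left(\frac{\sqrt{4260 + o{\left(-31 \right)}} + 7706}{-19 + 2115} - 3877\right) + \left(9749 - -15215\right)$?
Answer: $\frac{22103029}{1048} + \frac{\sqrt{1082}}{1048} \approx 21091.0$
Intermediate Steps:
$o{\left(I \right)} = 6 - 2 I$ ($o{\left(I \right)} = 2 \left(3 - I\right) = 6 - 2 I$)
$\left(\frac{\sqrt{4260 + o{\left(-31 \right)}} + 7706}{-19 + 2115} - 3877\right) + \left(9749 - -15215\right) = \left(\frac{\sqrt{4260 + \left(6 - -62\right)} + 7706}{-19 + 2115} - 3877\right) + \left(9749 - -15215\right) = \left(\frac{\sqrt{4260 + \left(6 + 62\right)} + 7706}{2096} - 3877\right) + \left(9749 + 15215\right) = \left(\left(\sqrt{4260 + 68} + 7706\right) \frac{1}{2096} - 3877\right) + 24964 = \left(\left(\sqrt{4328} + 7706\right) \frac{1}{2096} - 3877\right) + 24964 = \left(\left(2 \sqrt{1082} + 7706\right) \frac{1}{2096} - 3877\right) + 24964 = \left(\left(7706 + 2 \sqrt{1082}\right) \frac{1}{2096} - 3877\right) + 24964 = \left(\left(\frac{3853}{1048} + \frac{\sqrt{1082}}{1048}\right) - 3877\right) + 24964 = \left(- \frac{4059243}{1048} + \frac{\sqrt{1082}}{1048}\right) + 24964 = \frac{22103029}{1048} + \frac{\sqrt{1082}}{1048}$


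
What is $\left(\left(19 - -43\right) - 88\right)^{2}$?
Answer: $676$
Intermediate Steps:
$\left(\left(19 - -43\right) - 88\right)^{2} = \left(\left(19 + 43\right) - 88\right)^{2} = \left(62 - 88\right)^{2} = \left(-26\right)^{2} = 676$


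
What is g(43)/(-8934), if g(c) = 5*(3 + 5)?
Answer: -20/4467 ≈ -0.0044773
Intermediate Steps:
g(c) = 40 (g(c) = 5*8 = 40)
g(43)/(-8934) = 40/(-8934) = 40*(-1/8934) = -20/4467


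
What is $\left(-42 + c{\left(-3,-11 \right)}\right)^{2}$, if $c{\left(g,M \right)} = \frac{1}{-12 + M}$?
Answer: $\frac{935089}{529} \approx 1767.7$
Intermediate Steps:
$\left(-42 + c{\left(-3,-11 \right)}\right)^{2} = \left(-42 + \frac{1}{-12 - 11}\right)^{2} = \left(-42 + \frac{1}{-23}\right)^{2} = \left(-42 - \frac{1}{23}\right)^{2} = \left(- \frac{967}{23}\right)^{2} = \frac{935089}{529}$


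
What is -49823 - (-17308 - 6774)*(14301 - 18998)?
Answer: -113162977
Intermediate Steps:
-49823 - (-17308 - 6774)*(14301 - 18998) = -49823 - (-24082)*(-4697) = -49823 - 1*113113154 = -49823 - 113113154 = -113162977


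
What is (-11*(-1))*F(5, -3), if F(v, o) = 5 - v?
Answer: 0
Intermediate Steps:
(-11*(-1))*F(5, -3) = (-11*(-1))*(5 - 1*5) = 11*(5 - 5) = 11*0 = 0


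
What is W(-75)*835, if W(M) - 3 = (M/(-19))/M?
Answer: 46760/19 ≈ 2461.1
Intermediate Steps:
W(M) = 56/19 (W(M) = 3 + (M/(-19))/M = 3 + (M*(-1/19))/M = 3 + (-M/19)/M = 3 - 1/19 = 56/19)
W(-75)*835 = (56/19)*835 = 46760/19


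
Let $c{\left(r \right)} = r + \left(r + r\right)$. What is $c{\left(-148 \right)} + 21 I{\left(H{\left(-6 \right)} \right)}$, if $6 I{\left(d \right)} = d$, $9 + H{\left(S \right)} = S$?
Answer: $- \frac{993}{2} \approx -496.5$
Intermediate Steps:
$H{\left(S \right)} = -9 + S$
$I{\left(d \right)} = \frac{d}{6}$
$c{\left(r \right)} = 3 r$ ($c{\left(r \right)} = r + 2 r = 3 r$)
$c{\left(-148 \right)} + 21 I{\left(H{\left(-6 \right)} \right)} = 3 \left(-148\right) + 21 \frac{-9 - 6}{6} = -444 + 21 \cdot \frac{1}{6} \left(-15\right) = -444 + 21 \left(- \frac{5}{2}\right) = -444 - \frac{105}{2} = - \frac{993}{2}$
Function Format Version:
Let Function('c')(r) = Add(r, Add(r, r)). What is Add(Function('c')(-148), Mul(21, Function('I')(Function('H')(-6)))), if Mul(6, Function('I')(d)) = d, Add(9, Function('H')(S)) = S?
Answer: Rational(-993, 2) ≈ -496.50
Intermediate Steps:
Function('H')(S) = Add(-9, S)
Function('I')(d) = Mul(Rational(1, 6), d)
Function('c')(r) = Mul(3, r) (Function('c')(r) = Add(r, Mul(2, r)) = Mul(3, r))
Add(Function('c')(-148), Mul(21, Function('I')(Function('H')(-6)))) = Add(Mul(3, -148), Mul(21, Mul(Rational(1, 6), Add(-9, -6)))) = Add(-444, Mul(21, Mul(Rational(1, 6), -15))) = Add(-444, Mul(21, Rational(-5, 2))) = Add(-444, Rational(-105, 2)) = Rational(-993, 2)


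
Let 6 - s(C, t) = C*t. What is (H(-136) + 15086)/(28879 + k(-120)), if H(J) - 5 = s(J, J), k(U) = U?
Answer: -3399/28759 ≈ -0.11819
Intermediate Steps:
s(C, t) = 6 - C*t
H(J) = 11 - J**2 (H(J) = 5 + (6 - J*J) = 5 + (6 - J**2) = 11 - J**2)
(H(-136) + 15086)/(28879 + k(-120)) = ((11 - 1*(-136)**2) + 15086)/(28879 - 120) = ((11 - 1*18496) + 15086)/28759 = ((11 - 18496) + 15086)*(1/28759) = (-18485 + 15086)*(1/28759) = -3399*1/28759 = -3399/28759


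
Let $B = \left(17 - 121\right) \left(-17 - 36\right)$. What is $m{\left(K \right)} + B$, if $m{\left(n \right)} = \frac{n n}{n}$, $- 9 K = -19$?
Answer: $\frac{49627}{9} \approx 5514.1$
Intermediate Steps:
$K = \frac{19}{9}$ ($K = \left(- \frac{1}{9}\right) \left(-19\right) = \frac{19}{9} \approx 2.1111$)
$B = 5512$ ($B = \left(-104\right) \left(-53\right) = 5512$)
$m{\left(n \right)} = n$ ($m{\left(n \right)} = \frac{n^{2}}{n} = n$)
$m{\left(K \right)} + B = \frac{19}{9} + 5512 = \frac{49627}{9}$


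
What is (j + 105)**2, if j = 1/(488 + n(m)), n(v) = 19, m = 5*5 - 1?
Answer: 2834071696/257049 ≈ 11025.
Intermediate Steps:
m = 24 (m = 25 - 1 = 24)
j = 1/507 (j = 1/(488 + 19) = 1/507 ≈ 0.0019724)
(j + 105)**2 = (1/507 + 105)**2 = (53236/507)**2 = 2834071696/257049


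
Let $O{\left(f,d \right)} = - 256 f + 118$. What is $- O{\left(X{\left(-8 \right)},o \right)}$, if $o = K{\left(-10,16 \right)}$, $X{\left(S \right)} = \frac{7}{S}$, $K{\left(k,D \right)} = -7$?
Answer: $-342$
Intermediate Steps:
$o = -7$
$O{\left(f,d \right)} = 118 - 256 f$
$- O{\left(X{\left(-8 \right)},o \right)} = - (118 - 256 \frac{7}{-8}) = - (118 - 256 \cdot 7 \left(- \frac{1}{8}\right)) = - (118 - -224) = - (118 + 224) = \left(-1\right) 342 = -342$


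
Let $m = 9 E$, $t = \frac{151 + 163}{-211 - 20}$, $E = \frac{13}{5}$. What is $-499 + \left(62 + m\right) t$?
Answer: $- \frac{101489}{165} \approx -615.08$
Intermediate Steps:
$E = \frac{13}{5}$ ($E = 13 \cdot \frac{1}{5} = \frac{13}{5} \approx 2.6$)
$t = - \frac{314}{231}$ ($t = \frac{314}{-231} = 314 \left(- \frac{1}{231}\right) = - \frac{314}{231} \approx -1.3593$)
$m = \frac{117}{5}$ ($m = 9 \cdot \frac{13}{5} = \frac{117}{5} \approx 23.4$)
$-499 + \left(62 + m\right) t = -499 + \left(62 + \frac{117}{5}\right) \left(- \frac{314}{231}\right) = -499 + \frac{427}{5} \left(- \frac{314}{231}\right) = -499 - \frac{19154}{165} = - \frac{101489}{165}$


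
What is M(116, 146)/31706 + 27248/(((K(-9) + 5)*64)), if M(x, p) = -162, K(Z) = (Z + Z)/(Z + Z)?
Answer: 26995715/380472 ≈ 70.953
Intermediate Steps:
K(Z) = 1 (K(Z) = (2*Z)/((2*Z)) = (2*Z)*(1/(2*Z)) = 1)
M(116, 146)/31706 + 27248/(((K(-9) + 5)*64)) = -162/31706 + 27248/(((1 + 5)*64)) = -162*1/31706 + 27248/((6*64)) = -81/15853 + 27248/384 = -81/15853 + 27248*(1/384) = -81/15853 + 1703/24 = 26995715/380472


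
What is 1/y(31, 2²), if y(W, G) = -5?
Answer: -⅕ ≈ -0.20000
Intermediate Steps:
1/y(31, 2²) = 1/(-5) = -⅕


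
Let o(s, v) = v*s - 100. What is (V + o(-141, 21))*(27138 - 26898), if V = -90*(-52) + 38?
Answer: 397680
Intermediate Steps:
o(s, v) = -100 + s*v (o(s, v) = s*v - 100 = -100 + s*v)
V = 4718 (V = 4680 + 38 = 4718)
(V + o(-141, 21))*(27138 - 26898) = (4718 + (-100 - 141*21))*(27138 - 26898) = (4718 + (-100 - 2961))*240 = (4718 - 3061)*240 = 1657*240 = 397680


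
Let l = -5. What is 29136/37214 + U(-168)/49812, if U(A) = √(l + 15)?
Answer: 14568/18607 + √10/49812 ≈ 0.78299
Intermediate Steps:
U(A) = √10 (U(A) = √(-5 + 15) = √10)
29136/37214 + U(-168)/49812 = 29136/37214 + √10/49812 = 29136*(1/37214) + √10*(1/49812) = 14568/18607 + √10/49812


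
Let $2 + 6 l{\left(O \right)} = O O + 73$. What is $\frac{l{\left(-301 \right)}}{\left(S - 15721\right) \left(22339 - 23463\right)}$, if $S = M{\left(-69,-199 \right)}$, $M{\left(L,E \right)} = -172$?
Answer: $\frac{3778}{4465933} \approx 0.00084596$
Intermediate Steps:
$l{\left(O \right)} = \frac{71}{6} + \frac{O^{2}}{6}$ ($l{\left(O \right)} = - \frac{1}{3} + \frac{O O + 73}{6} = - \frac{1}{3} + \frac{O^{2} + 73}{6} = - \frac{1}{3} + \frac{73 + O^{2}}{6} = - \frac{1}{3} + \left(\frac{73}{6} + \frac{O^{2}}{6}\right) = \frac{71}{6} + \frac{O^{2}}{6}$)
$S = -172$
$\frac{l{\left(-301 \right)}}{\left(S - 15721\right) \left(22339 - 23463\right)} = \frac{\frac{71}{6} + \frac{\left(-301\right)^{2}}{6}}{\left(-172 - 15721\right) \left(22339 - 23463\right)} = \frac{\frac{71}{6} + \frac{1}{6} \cdot 90601}{\left(-15893\right) \left(-1124\right)} = \frac{\frac{71}{6} + \frac{90601}{6}}{17863732} = 15112 \cdot \frac{1}{17863732} = \frac{3778}{4465933}$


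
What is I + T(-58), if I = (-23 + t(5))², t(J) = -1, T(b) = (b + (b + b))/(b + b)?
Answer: 1155/2 ≈ 577.50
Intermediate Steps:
T(b) = 3/2 (T(b) = (b + 2*b)/((2*b)) = (3*b)*(1/(2*b)) = 3/2)
I = 576 (I = (-23 - 1)² = (-24)² = 576)
I + T(-58) = 576 + 3/2 = 1155/2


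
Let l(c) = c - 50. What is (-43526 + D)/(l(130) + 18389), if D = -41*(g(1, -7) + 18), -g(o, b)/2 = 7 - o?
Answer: -43772/18469 ≈ -2.3700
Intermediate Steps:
l(c) = -50 + c
g(o, b) = -14 + 2*o (g(o, b) = -2*(7 - o) = -14 + 2*o)
D = -246 (D = -41*((-14 + 2*1) + 18) = -41*((-14 + 2) + 18) = -41*(-12 + 18) = -41*6 = -246)
(-43526 + D)/(l(130) + 18389) = (-43526 - 246)/((-50 + 130) + 18389) = -43772/(80 + 18389) = -43772/18469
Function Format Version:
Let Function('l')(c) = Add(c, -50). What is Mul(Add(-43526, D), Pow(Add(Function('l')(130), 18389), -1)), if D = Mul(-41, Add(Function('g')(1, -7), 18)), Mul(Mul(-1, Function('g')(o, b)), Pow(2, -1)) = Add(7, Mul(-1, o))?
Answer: Rational(-43772, 18469) ≈ -2.3700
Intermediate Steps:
Function('l')(c) = Add(-50, c)
Function('g')(o, b) = Add(-14, Mul(2, o)) (Function('g')(o, b) = Mul(-2, Add(7, Mul(-1, o))) = Add(-14, Mul(2, o)))
D = -246 (D = Mul(-41, Add(Add(-14, Mul(2, 1)), 18)) = Mul(-41, Add(Add(-14, 2), 18)) = Mul(-41, Add(-12, 18)) = Mul(-41, 6) = -246)
Mul(Add(-43526, D), Pow(Add(Function('l')(130), 18389), -1)) = Mul(Add(-43526, -246), Pow(Add(Add(-50, 130), 18389), -1)) = Mul(-43772, Pow(Add(80, 18389), -1)) = Mul(-43772, Pow(18469, -1)) = Mul(-43772, Rational(1, 18469)) = Rational(-43772, 18469)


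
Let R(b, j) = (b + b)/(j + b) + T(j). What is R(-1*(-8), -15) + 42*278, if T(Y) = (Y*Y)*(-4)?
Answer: 75416/7 ≈ 10774.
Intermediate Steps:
T(Y) = -4*Y² (T(Y) = Y²*(-4) = -4*Y²)
R(b, j) = -4*j² + 2*b/(b + j) (R(b, j) = (b + b)/(j + b) - 4*j² = (2*b)/(b + j) - 4*j² = 2*b/(b + j) - 4*j² = -4*j² + 2*b/(b + j))
R(-1*(-8), -15) + 42*278 = 2*(-1*(-8) - 2*(-15)³ - 2*(-1*(-8))*(-15)²)/(-1*(-8) - 15) + 42*278 = 2*(8 - 2*(-3375) - 2*8*225)/(8 - 15) + 11676 = 2*(8 + 6750 - 3600)/(-7) + 11676 = 2*(-⅐)*3158 + 11676 = -6316/7 + 11676 = 75416/7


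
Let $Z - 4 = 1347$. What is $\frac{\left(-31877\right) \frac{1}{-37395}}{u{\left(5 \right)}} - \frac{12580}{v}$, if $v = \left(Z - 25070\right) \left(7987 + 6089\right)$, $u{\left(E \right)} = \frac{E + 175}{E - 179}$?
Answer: $- \frac{504289345271}{612010683450} \approx -0.82399$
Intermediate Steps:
$Z = 1351$ ($Z = 4 + 1347 = 1351$)
$u{\left(E \right)} = \frac{175 + E}{-179 + E}$
$v = -333868644$ ($v = \left(1351 - 25070\right) \left(7987 + 6089\right) = \left(-23719\right) 14076 = -333868644$)
$\frac{\left(-31877\right) \frac{1}{-37395}}{u{\left(5 \right)}} - \frac{12580}{v} = \frac{\left(-31877\right) \frac{1}{-37395}}{\frac{1}{-179 + 5} \left(175 + 5\right)} - \frac{12580}{-333868644} = \frac{\left(-31877\right) \left(- \frac{1}{37395}\right)}{\frac{1}{-174} \cdot 180} - - \frac{185}{4909833} = \frac{31877}{37395 \left(\left(- \frac{1}{174}\right) 180\right)} + \frac{185}{4909833} = \frac{31877}{37395 \left(- \frac{30}{29}\right)} + \frac{185}{4909833} = \frac{31877}{37395} \left(- \frac{29}{30}\right) + \frac{185}{4909833} = - \frac{924433}{1121850} + \frac{185}{4909833} = - \frac{504289345271}{612010683450}$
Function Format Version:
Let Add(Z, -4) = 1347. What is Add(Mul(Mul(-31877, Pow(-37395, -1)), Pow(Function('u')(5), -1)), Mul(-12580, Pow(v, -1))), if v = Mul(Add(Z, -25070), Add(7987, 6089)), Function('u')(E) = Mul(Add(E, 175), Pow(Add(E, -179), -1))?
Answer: Rational(-504289345271, 612010683450) ≈ -0.82399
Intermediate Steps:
Z = 1351 (Z = Add(4, 1347) = 1351)
Function('u')(E) = Mul(Pow(Add(-179, E), -1), Add(175, E)) (Function('u')(E) = Mul(Add(175, E), Pow(Add(-179, E), -1)) = Mul(Pow(Add(-179, E), -1), Add(175, E)))
v = -333868644 (v = Mul(Add(1351, -25070), Add(7987, 6089)) = Mul(-23719, 14076) = -333868644)
Add(Mul(Mul(-31877, Pow(-37395, -1)), Pow(Function('u')(5), -1)), Mul(-12580, Pow(v, -1))) = Add(Mul(Mul(-31877, Pow(-37395, -1)), Pow(Mul(Pow(Add(-179, 5), -1), Add(175, 5)), -1)), Mul(-12580, Pow(-333868644, -1))) = Add(Mul(Mul(-31877, Rational(-1, 37395)), Pow(Mul(Pow(-174, -1), 180), -1)), Mul(-12580, Rational(-1, 333868644))) = Add(Mul(Rational(31877, 37395), Pow(Mul(Rational(-1, 174), 180), -1)), Rational(185, 4909833)) = Add(Mul(Rational(31877, 37395), Pow(Rational(-30, 29), -1)), Rational(185, 4909833)) = Add(Mul(Rational(31877, 37395), Rational(-29, 30)), Rational(185, 4909833)) = Add(Rational(-924433, 1121850), Rational(185, 4909833)) = Rational(-504289345271, 612010683450)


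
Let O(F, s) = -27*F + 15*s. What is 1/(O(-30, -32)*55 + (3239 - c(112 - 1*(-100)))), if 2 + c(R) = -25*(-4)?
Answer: 1/21291 ≈ 4.6968e-5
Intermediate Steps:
c(R) = 98 (c(R) = -2 - 25*(-4) = -2 + 100 = 98)
1/(O(-30, -32)*55 + (3239 - c(112 - 1*(-100)))) = 1/((-27*(-30) + 15*(-32))*55 + (3239 - 1*98)) = 1/((810 - 480)*55 + (3239 - 98)) = 1/(330*55 + 3141) = 1/(18150 + 3141) = 1/21291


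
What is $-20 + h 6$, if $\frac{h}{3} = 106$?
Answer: $1888$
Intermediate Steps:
$h = 318$ ($h = 3 \cdot 106 = 318$)
$-20 + h 6 = -20 + 318 \cdot 6 = -20 + 1908 = 1888$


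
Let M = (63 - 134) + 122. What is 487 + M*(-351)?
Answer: -17414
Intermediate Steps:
M = 51 (M = -71 + 122 = 51)
487 + M*(-351) = 487 + 51*(-351) = 487 - 17901 = -17414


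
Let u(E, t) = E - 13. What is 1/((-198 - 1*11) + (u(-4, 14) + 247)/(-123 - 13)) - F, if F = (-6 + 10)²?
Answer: -229300/14327 ≈ -16.005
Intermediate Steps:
u(E, t) = -13 + E
F = 16 (F = 4² = 16)
1/((-198 - 1*11) + (u(-4, 14) + 247)/(-123 - 13)) - F = 1/((-198 - 1*11) + ((-13 - 4) + 247)/(-123 - 13)) - 1*16 = 1/((-198 - 11) + (-17 + 247)/(-136)) - 16 = 1/(-209 + 230*(-1/136)) - 16 = 1/(-209 - 115/68) - 16 = 1/(-14327/68) - 16 = -68/14327 - 16 = -229300/14327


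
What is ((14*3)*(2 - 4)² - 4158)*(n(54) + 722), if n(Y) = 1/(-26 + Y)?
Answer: -5761845/2 ≈ -2.8809e+6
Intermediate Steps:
((14*3)*(2 - 4)² - 4158)*(n(54) + 722) = ((14*3)*(2 - 4)² - 4158)*(1/(-26 + 54) + 722) = (42*(-2)² - 4158)*(1/28 + 722) = (42*4 - 4158)*(1/28 + 722) = (168 - 4158)*(20217/28) = -3990*20217/28 = -5761845/2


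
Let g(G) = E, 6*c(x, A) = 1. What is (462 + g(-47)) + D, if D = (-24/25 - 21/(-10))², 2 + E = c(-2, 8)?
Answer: 3460997/7500 ≈ 461.47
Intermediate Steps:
c(x, A) = ⅙ (c(x, A) = (⅙)*1 = ⅙)
E = -11/6 (E = -2 + ⅙ = -11/6 ≈ -1.8333)
D = 3249/2500 (D = (-24*1/25 - 21*(-⅒))² = (-24/25 + 21/10)² = (57/50)² = 3249/2500 ≈ 1.2996)
g(G) = -11/6
(462 + g(-47)) + D = (462 - 11/6) + 3249/2500 = 2761/6 + 3249/2500 = 3460997/7500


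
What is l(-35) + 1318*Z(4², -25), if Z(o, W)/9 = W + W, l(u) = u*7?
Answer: -593345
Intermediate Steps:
l(u) = 7*u
Z(o, W) = 18*W (Z(o, W) = 9*(W + W) = 9*(2*W) = 18*W)
l(-35) + 1318*Z(4², -25) = 7*(-35) + 1318*(18*(-25)) = -245 + 1318*(-450) = -245 - 593100 = -593345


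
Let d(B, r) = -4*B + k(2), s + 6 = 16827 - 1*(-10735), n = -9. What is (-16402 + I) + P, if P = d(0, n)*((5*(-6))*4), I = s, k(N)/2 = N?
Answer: 10674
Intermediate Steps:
s = 27556 (s = -6 + (16827 - 1*(-10735)) = -6 + (16827 + 10735) = -6 + 27562 = 27556)
k(N) = 2*N
d(B, r) = 4 - 4*B (d(B, r) = -4*B + 2*2 = -4*B + 4 = 4 - 4*B)
I = 27556
P = -480 (P = (4 - 4*0)*((5*(-6))*4) = (4 + 0)*(-30*4) = 4*(-120) = -480)
(-16402 + I) + P = (-16402 + 27556) - 480 = 11154 - 480 = 10674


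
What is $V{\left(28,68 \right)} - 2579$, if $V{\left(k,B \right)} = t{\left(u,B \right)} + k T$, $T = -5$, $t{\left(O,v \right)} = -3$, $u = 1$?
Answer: $-2722$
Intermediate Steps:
$V{\left(k,B \right)} = -3 - 5 k$ ($V{\left(k,B \right)} = -3 + k \left(-5\right) = -3 - 5 k$)
$V{\left(28,68 \right)} - 2579 = \left(-3 - 140\right) - 2579 = -143 - 2579 = -2722$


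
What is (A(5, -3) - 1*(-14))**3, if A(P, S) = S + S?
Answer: 512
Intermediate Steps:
A(P, S) = 2*S
(A(5, -3) - 1*(-14))**3 = (2*(-3) - 1*(-14))**3 = (-6 + 14)**3 = 8**3 = 512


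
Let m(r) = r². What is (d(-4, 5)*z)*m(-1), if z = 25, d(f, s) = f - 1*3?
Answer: -175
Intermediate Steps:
d(f, s) = -3 + f (d(f, s) = f - 3 = -3 + f)
(d(-4, 5)*z)*m(-1) = ((-3 - 4)*25)*(-1)² = -7*25*1 = -175*1 = -175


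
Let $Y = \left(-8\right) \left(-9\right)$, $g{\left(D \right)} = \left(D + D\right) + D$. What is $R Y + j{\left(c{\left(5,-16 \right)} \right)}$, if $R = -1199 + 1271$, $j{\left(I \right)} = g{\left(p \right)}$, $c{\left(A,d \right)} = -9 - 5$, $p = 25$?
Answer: $5259$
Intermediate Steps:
$c{\left(A,d \right)} = -14$ ($c{\left(A,d \right)} = -9 - 5 = -14$)
$g{\left(D \right)} = 3 D$ ($g{\left(D \right)} = 2 D + D = 3 D$)
$j{\left(I \right)} = 75$ ($j{\left(I \right)} = 3 \cdot 25 = 75$)
$Y = 72$
$R = 72$
$R Y + j{\left(c{\left(5,-16 \right)} \right)} = 72 \cdot 72 + 75 = 5184 + 75 = 5259$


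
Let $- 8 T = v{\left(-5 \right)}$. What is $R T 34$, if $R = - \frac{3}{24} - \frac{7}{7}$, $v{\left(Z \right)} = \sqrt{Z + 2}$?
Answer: $\frac{153 i \sqrt{3}}{32} \approx 8.2814 i$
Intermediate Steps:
$v{\left(Z \right)} = \sqrt{2 + Z}$
$T = - \frac{i \sqrt{3}}{8}$ ($T = - \frac{\sqrt{2 - 5}}{8} = - \frac{\sqrt{-3}}{8} = - \frac{i \sqrt{3}}{8} \approx - 0.21651 i$)
$R = - \frac{9}{8}$ ($R = \left(-3\right) \frac{1}{24} - 1 = - \frac{1}{8} - 1 = - \frac{9}{8} \approx -1.125$)
$R T 34 = - \frac{9 \left(- \frac{i \sqrt{3}}{8}\right)}{8} \cdot 34 = \frac{9 i \sqrt{3}}{64} \cdot 34 = \frac{153 i \sqrt{3}}{32}$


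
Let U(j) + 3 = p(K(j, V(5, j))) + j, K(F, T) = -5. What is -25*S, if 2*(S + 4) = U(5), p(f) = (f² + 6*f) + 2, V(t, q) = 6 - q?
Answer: 225/2 ≈ 112.50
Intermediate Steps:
p(f) = 2 + f² + 6*f
U(j) = -6 + j (U(j) = -3 + ((2 + (-5)² + 6*(-5)) + j) = -3 + ((2 + 25 - 30) + j) = -3 + (-3 + j) = -6 + j)
S = -9/2 (S = -4 + (-6 + 5)/2 = -4 + (½)*(-1) = -4 - ½ = -9/2 ≈ -4.5000)
-25*S = -25*(-9/2) = 225/2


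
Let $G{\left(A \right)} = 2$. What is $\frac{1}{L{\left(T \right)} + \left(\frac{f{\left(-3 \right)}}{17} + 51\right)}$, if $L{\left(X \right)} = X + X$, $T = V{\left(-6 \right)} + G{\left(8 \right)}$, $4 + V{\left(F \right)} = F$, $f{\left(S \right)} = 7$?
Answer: $\frac{17}{602} \approx 0.028239$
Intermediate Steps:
$V{\left(F \right)} = -4 + F$
$T = -8$ ($T = \left(-4 - 6\right) + 2 = -10 + 2 = -8$)
$L{\left(X \right)} = 2 X$
$\frac{1}{L{\left(T \right)} + \left(\frac{f{\left(-3 \right)}}{17} + 51\right)} = \frac{1}{2 \left(-8\right) + \left(\frac{1}{17} \cdot 7 + 51\right)} = \frac{1}{-16 + \left(\frac{1}{17} \cdot 7 + 51\right)} = \frac{1}{-16 + \left(\frac{7}{17} + 51\right)} = \frac{1}{-16 + \frac{874}{17}} = \frac{1}{\frac{602}{17}} = \frac{17}{602}$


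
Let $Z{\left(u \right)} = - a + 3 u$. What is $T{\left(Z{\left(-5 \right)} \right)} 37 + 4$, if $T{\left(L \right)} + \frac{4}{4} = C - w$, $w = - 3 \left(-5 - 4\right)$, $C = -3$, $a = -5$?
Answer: $-1143$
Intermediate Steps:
$Z{\left(u \right)} = 5 + 3 u$ ($Z{\left(u \right)} = \left(-1\right) \left(-5\right) + 3 u = 5 + 3 u$)
$w = 27$ ($w = \left(-3\right) \left(-9\right) = 27$)
$T{\left(L \right)} = -31$ ($T{\left(L \right)} = -1 - 30 = -31$)
$T{\left(Z{\left(-5 \right)} \right)} 37 + 4 = \left(-31\right) 37 + 4 = -1147 + 4 = -1143$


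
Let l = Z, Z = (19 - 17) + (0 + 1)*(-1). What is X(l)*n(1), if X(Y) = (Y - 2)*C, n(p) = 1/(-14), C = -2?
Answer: -1/7 ≈ -0.14286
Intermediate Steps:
Z = 1 (Z = 2 + 1*(-1) = 2 - 1 = 1)
l = 1
n(p) = -1/14
X(Y) = 4 - 2*Y (X(Y) = (Y - 2)*(-2) = (-2 + Y)*(-2) = 4 - 2*Y)
X(l)*n(1) = (4 - 2*1)*(-1/14) = (4 - 2)*(-1/14) = 2*(-1/14) = -1/7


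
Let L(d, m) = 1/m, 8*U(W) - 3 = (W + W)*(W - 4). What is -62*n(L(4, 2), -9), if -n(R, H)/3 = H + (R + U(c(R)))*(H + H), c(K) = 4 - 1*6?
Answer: -29295/2 ≈ -14648.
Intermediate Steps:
c(K) = -2 (c(K) = 4 - 6 = -2)
U(W) = 3/8 + W*(-4 + W)/4 (U(W) = 3/8 + ((W + W)*(W - 4))/8 = 3/8 + ((2*W)*(-4 + W))/8 = 3/8 + (2*W*(-4 + W))/8 = 3/8 + W*(-4 + W)/4)
n(R, H) = -3*H - 6*H*(27/8 + R) (n(R, H) = -3*(H + (R + (3/8 - 1*(-2) + (1/4)*(-2)**2))*(H + H)) = -3*(H + (R + (3/8 + 2 + (1/4)*4))*(2*H)) = -3*(H + (R + (3/8 + 2 + 1))*(2*H)) = -3*(H + (R + 27/8)*(2*H)) = -3*(H + (27/8 + R)*(2*H)) = -3*(H + 2*H*(27/8 + R)) = -3*H - 6*H*(27/8 + R))
-62*n(L(4, 2), -9) = -(-93)*(-9)*(31 + 8/2)/2 = -(-93)*(-9)*(31 + 8*(1/2))/2 = -(-93)*(-9)*(31 + 4)/2 = -(-93)*(-9)*35/2 = -62*945/4 = -29295/2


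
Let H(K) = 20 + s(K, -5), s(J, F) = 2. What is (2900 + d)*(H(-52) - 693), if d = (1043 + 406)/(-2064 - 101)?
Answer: -4211901221/2165 ≈ -1.9455e+6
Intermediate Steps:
d = -1449/2165 (d = 1449/(-2165) = 1449*(-1/2165) = -1449/2165 ≈ -0.66928)
H(K) = 22 (H(K) = 20 + 2 = 22)
(2900 + d)*(H(-52) - 693) = (2900 - 1449/2165)*(22 - 693) = (6277051/2165)*(-671) = -4211901221/2165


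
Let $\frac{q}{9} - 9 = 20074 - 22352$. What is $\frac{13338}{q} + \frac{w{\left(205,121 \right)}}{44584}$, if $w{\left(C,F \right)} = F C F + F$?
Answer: $\frac{3372194503}{50580548} \approx 66.67$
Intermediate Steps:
$q = -20421$ ($q = 81 + 9 \left(20074 - 22352\right) = 81 + 9 \left(-2278\right) = 81 - 20502 = -20421$)
$w{\left(C,F \right)} = F + C F^{2}$ ($w{\left(C,F \right)} = C F F + F = C F^{2} + F = F + C F^{2}$)
$\frac{13338}{q} + \frac{w{\left(205,121 \right)}}{44584} = \frac{13338}{-20421} + \frac{121 \left(1 + 205 \cdot 121\right)}{44584} = 13338 \left(- \frac{1}{20421}\right) + 121 \left(1 + 24805\right) \frac{1}{44584} = - \frac{1482}{2269} + 121 \cdot 24806 \cdot \frac{1}{44584} = - \frac{1482}{2269} + 3001526 \cdot \frac{1}{44584} = - \frac{1482}{2269} + \frac{1500763}{22292} = \frac{3372194503}{50580548}$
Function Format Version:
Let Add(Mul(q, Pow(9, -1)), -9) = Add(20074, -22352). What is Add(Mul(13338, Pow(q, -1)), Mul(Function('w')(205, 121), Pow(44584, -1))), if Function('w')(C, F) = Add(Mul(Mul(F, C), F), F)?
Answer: Rational(3372194503, 50580548) ≈ 66.670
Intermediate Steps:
q = -20421 (q = Add(81, Mul(9, Add(20074, -22352))) = Add(81, Mul(9, -2278)) = Add(81, -20502) = -20421)
Function('w')(C, F) = Add(F, Mul(C, Pow(F, 2))) (Function('w')(C, F) = Add(Mul(Mul(C, F), F), F) = Add(Mul(C, Pow(F, 2)), F) = Add(F, Mul(C, Pow(F, 2))))
Add(Mul(13338, Pow(q, -1)), Mul(Function('w')(205, 121), Pow(44584, -1))) = Add(Mul(13338, Pow(-20421, -1)), Mul(Mul(121, Add(1, Mul(205, 121))), Pow(44584, -1))) = Add(Mul(13338, Rational(-1, 20421)), Mul(Mul(121, Add(1, 24805)), Rational(1, 44584))) = Add(Rational(-1482, 2269), Mul(Mul(121, 24806), Rational(1, 44584))) = Add(Rational(-1482, 2269), Mul(3001526, Rational(1, 44584))) = Add(Rational(-1482, 2269), Rational(1500763, 22292)) = Rational(3372194503, 50580548)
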